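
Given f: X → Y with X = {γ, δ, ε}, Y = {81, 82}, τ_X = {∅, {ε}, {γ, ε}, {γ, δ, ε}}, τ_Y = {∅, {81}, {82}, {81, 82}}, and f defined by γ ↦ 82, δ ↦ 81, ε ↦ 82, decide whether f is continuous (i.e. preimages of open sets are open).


f is NOT continuous.

Compute f^{-1}(U) for each U ∈ τ_Y:
  U = ∅: f^{-1}(U) = ∅ ∈ τ_X ✓.
  U = {81}: f^{-1}(U) = {δ} ∉ τ_X ✗.
  U = {82}: f^{-1}(U) = {γ, ε} ∈ τ_X ✓.
  U = {81, 82}: f^{-1}(U) = {γ, δ, ε} ∈ τ_X ✓.
Found U = {81} with f^{-1}(U) = {δ} not in τ_X. Therefore f is NOT continuous.


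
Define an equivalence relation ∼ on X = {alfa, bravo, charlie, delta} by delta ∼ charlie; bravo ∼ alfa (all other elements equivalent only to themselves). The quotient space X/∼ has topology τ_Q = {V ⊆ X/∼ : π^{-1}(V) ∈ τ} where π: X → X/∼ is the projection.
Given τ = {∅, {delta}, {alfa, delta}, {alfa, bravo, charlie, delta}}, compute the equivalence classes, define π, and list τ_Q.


X/∼ = {[alfa=bravo], [charlie=delta]}; |τ_Q| = 2.

Equivalence classes: [alfa=bravo], [charlie=delta].
Quotient map π: X → X/∼ sends alfa ↦ [alfa=bravo], bravo ↦ [alfa=bravo], charlie ↦ [charlie=delta], delta ↦ [charlie=delta].
For each subset V ⊆ X/∼, compute π^{-1}(V) ⊆ X and check whether π^{-1}(V) ∈ τ. V is open in τ_Q iff π^{-1}(V) ∈ τ.
  V = {}: π^{-1}(V) = ∅ ∈ τ ✓.
  V = {[alfa=bravo]}: π^{-1}(V) = {alfa, bravo} ∉ τ ✗.
  V = {[charlie=delta]}: π^{-1}(V) = {charlie, delta} ∉ τ ✗.
  V = {[alfa=bravo], [charlie=delta]}: π^{-1}(V) = {alfa, bravo, charlie, delta} ∈ τ ✓.
Open sets in the quotient: τ_Q = {{}, {[alfa=bravo], [charlie=delta]}} (2 elements).


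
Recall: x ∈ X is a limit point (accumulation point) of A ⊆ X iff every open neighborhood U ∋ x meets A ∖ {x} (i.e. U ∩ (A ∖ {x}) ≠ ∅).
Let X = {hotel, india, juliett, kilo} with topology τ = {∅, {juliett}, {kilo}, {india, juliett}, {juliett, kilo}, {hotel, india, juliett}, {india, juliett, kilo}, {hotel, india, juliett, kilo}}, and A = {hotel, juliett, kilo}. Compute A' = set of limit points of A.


A' = {hotel, india}

For each x ∈ X, list the open sets U ∈ τ with x ∈ U, then check whether U ∩ (A ∖ {x}) ≠ ∅ for every such U.
  x = hotel: opens ∋ x are {hotel, india, juliett}, {hotel, india, juliett, kilo}; each meets A ∖ {hotel}, so x IS a limit point.
  x = india: opens ∋ x are {india, juliett}, {hotel, india, juliett}, {india, juliett, kilo}, {hotel, india, juliett, kilo}; each meets A ∖ {india}, so x IS a limit point.
  x = juliett: open {juliett} ∋ x has {juliett} ∩ (A ∖ {juliett}) = ∅, so x is NOT a limit point.
  x = kilo: open {kilo} ∋ x has {kilo} ∩ (A ∖ {kilo}) = ∅, so x is NOT a limit point.
Collecting: A' = {hotel, india}.


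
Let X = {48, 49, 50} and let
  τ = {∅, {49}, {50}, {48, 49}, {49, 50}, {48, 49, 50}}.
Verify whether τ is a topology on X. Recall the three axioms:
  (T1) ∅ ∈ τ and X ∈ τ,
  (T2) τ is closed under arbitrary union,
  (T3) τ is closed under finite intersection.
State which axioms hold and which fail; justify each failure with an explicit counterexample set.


τ IS a topology on X.

Axiom (T1): ∅ ∈ τ? Yes; X ∈ τ? Yes.
Axiom (T2/T3): check pairwise unions and intersections of members of τ.
All pairwise intersections and unions checked — each lies in τ. Therefore τ satisfies (T1), (T2), (T3): it IS a topology on X.


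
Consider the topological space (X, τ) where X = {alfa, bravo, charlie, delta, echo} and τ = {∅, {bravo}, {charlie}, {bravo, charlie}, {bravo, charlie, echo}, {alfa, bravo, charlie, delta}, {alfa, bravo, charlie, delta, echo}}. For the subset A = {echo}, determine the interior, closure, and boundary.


int(A) = ∅, cl(A) = {echo}, ∂A = {echo}.

Closed sets in (X, τ) are complements of opens:
  closed(X, τ) = {∅, {echo}, {alfa, delta}, {alfa, delta, echo}, {alfa, bravo, delta, echo}, {alfa, charlie, delta, echo}, {alfa, bravo, charlie, delta, echo}}.
int(A) = ⋃ {U ∈ τ : U ⊆ A}. Opens contained in A: ∅.
Taking the union of these: int(A) = ∅.
cl(A) = ⋂ {C closed : A ⊆ C}. Closed sets containing A: {echo}, {alfa, delta, echo}, {alfa, bravo, delta, echo}, {alfa, charlie, delta, echo}, {alfa, bravo, charlie, delta, echo}.
Intersecting these: cl(A) = {echo}.
∂A = cl(A) ∖ int(A) = {echo} ∖ ∅ = {echo}.


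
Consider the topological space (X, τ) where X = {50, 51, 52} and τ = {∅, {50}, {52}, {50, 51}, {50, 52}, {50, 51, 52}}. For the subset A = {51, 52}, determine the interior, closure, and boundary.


int(A) = {52}, cl(A) = {51, 52}, ∂A = {51}.

Closed sets in (X, τ) are complements of opens:
  closed(X, τ) = {∅, {51}, {52}, {50, 51}, {51, 52}, {50, 51, 52}}.
int(A) = ⋃ {U ∈ τ : U ⊆ A}. Opens contained in A: ∅, {52}.
Taking the union of these: int(A) = {52}.
cl(A) = ⋂ {C closed : A ⊆ C}. Closed sets containing A: {51, 52}, {50, 51, 52}.
Intersecting these: cl(A) = {51, 52}.
∂A = cl(A) ∖ int(A) = {51, 52} ∖ {52} = {51}.


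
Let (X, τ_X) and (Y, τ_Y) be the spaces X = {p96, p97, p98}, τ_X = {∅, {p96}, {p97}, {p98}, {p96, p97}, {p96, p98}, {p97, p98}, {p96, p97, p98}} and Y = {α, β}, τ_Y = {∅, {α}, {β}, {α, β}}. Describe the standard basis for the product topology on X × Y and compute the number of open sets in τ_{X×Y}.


Basis B = {∅ × ∅, {p96} × {α}, {p96} × {β}, {p97} × {α}, {p97} × {β}, {p98} × {α}, {p98} × {β}, {p96} × {α, β}, {p96, p97} × {α}, {p96, p98} × {α}, {p96, p97} × {β}, {p96, p98} × {β}, {p97} × {α, β}, {p97, p98} × {α}, {p97, p98} × {β}, {p98} × {α, β}, {p96, p97, p98} × {α}, {p96, p97, p98} × {β}, {p96, p97} × {α, β}, {p96, p98} × {α, β}, {p97, p98} × {α, β}, {p96, p97, p98} × {α, β}}; |τ_{X×Y}| = 64.

Enumerate products U × V with U ∈ τ_X, V ∈ τ_Y (deduplicated):
  ∅ × ∅ = {} (∅)
  {p96} × {α} = {(p96,α)}
  {p96} × {β} = {(p96,β)}
  {p97} × {α} = {(p97,α)}
  {p97} × {β} = {(p97,β)}
  {p98} × {α} = {(p98,α)}
  {p98} × {β} = {(p98,β)}
  {p96} × {α, β} = {(p96,α), (p96,β)}
  {p96, p97} × {α} = {(p96,α), (p97,α)}
  {p96, p98} × {α} = {(p96,α), (p98,α)}
  {p96, p97} × {β} = {(p96,β), (p97,β)}
  {p96, p98} × {β} = {(p96,β), (p98,β)}
  {p97} × {α, β} = {(p97,α), (p97,β)}
  {p97, p98} × {α} = {(p97,α), (p98,α)}
  {p97, p98} × {β} = {(p97,β), (p98,β)}
  {p98} × {α, β} = {(p98,α), (p98,β)}
  {p96, p97, p98} × {α} = {(p96,α), (p97,α), (p98,α)}
  {p96, p97, p98} × {β} = {(p96,β), (p97,β), (p98,β)}
  {p96, p97} × {α, β} = {(p96,α), (p96,β), (p97,α), (p97,β)}
  {p96, p98} × {α, β} = {(p96,α), (p96,β), (p98,α), (p98,β)}
  {p97, p98} × {α, β} = {(p97,α), (p97,β), (p98,α), (p98,β)}
  {p96, p97, p98} × {α, β} = {(p96,α), (p96,β), (p97,α), (p97,β), (p98,α), (p98,β)}
These 22 distinct sets form the basis B.
Close under arbitrary unions to get τ_{X×Y}; counting gives |τ_{X×Y}| = 64.


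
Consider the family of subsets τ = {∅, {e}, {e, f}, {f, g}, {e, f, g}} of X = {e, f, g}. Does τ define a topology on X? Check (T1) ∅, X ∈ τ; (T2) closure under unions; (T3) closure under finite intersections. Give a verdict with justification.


τ is NOT a topology on X.

Axiom (T1): ∅ ∈ τ? Yes; X ∈ τ? Yes.
Axiom (T2/T3): check pairwise unions and intersections of members of τ.
Counterexample for (T3): {e, f} ∩ {f, g} = {f} ∉ τ. Therefore τ is NOT a topology.


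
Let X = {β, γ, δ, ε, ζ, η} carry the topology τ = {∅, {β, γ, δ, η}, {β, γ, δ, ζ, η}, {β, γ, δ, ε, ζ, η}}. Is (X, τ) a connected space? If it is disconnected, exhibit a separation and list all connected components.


(X, τ) is connected.

Find clopen sets (U ∈ τ with X ∖ U ∈ τ):
  U = ∅, X ∖ U = {β, γ, δ, ε, ζ, η} — both open, so U is clopen.
  U = {β, γ, δ, ε, ζ, η}, X ∖ U = ∅ — both open, so U is clopen.
Only trivial clopens (∅ and X) exist, so (X, τ) is connected.
Compute connected components by grouping points that agree on all clopens:
  component: {β, γ, δ, ε, ζ, η}


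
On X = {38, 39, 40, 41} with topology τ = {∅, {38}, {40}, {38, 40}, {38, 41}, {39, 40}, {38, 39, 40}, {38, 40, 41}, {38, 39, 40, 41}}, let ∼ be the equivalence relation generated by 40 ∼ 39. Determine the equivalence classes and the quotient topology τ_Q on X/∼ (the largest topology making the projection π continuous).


X/∼ = {[38], [39=40], [41]}; |τ_Q| = 6.

Equivalence classes: [38], [39=40], [41].
Quotient map π: X → X/∼ sends 38 ↦ [38], 39 ↦ [39=40], 40 ↦ [39=40], 41 ↦ [41].
For each subset V ⊆ X/∼, compute π^{-1}(V) ⊆ X and check whether π^{-1}(V) ∈ τ. V is open in τ_Q iff π^{-1}(V) ∈ τ.
  V = {}: π^{-1}(V) = ∅ ∈ τ ✓.
  V = {[38]}: π^{-1}(V) = {38} ∈ τ ✓.
  V = {[39=40]}: π^{-1}(V) = {39, 40} ∈ τ ✓.
  V = {[38], [39=40]}: π^{-1}(V) = {38, 39, 40} ∈ τ ✓.
  V = {[41]}: π^{-1}(V) = {41} ∉ τ ✗.
  V = {[38], [41]}: π^{-1}(V) = {38, 41} ∈ τ ✓.
  V = {[39=40], [41]}: π^{-1}(V) = {39, 40, 41} ∉ τ ✗.
  V = {[38], [39=40], [41]}: π^{-1}(V) = {38, 39, 40, 41} ∈ τ ✓.
Open sets in the quotient: τ_Q = {{}, {[38]}, {[39=40]}, {[38], [39=40]}, {[38], [41]}, {[38], [39=40], [41]}} (6 elements).


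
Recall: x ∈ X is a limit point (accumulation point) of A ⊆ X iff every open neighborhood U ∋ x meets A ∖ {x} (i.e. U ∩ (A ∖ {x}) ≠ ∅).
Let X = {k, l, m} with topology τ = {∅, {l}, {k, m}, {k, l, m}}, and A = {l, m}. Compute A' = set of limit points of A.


A' = {k}

For each x ∈ X, list the open sets U ∈ τ with x ∈ U, then check whether U ∩ (A ∖ {x}) ≠ ∅ for every such U.
  x = k: opens ∋ x are {k, m}, {k, l, m}; each meets A ∖ {k}, so x IS a limit point.
  x = l: open {l} ∋ x has {l} ∩ (A ∖ {l}) = ∅, so x is NOT a limit point.
  x = m: open {k, m} ∋ x has {k, m} ∩ (A ∖ {m}) = ∅, so x is NOT a limit point.
Collecting: A' = {k}.


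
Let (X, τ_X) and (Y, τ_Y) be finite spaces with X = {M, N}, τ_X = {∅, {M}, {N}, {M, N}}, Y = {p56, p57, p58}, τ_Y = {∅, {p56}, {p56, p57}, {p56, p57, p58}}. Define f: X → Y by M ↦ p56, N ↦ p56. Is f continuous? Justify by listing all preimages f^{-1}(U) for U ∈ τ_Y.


f IS continuous.

Compute f^{-1}(U) for each U ∈ τ_Y:
  U = ∅: f^{-1}(U) = ∅ ∈ τ_X ✓.
  U = {p56}: f^{-1}(U) = {M, N} ∈ τ_X ✓.
  U = {p56, p57}: f^{-1}(U) = {M, N} ∈ τ_X ✓.
  U = {p56, p57, p58}: f^{-1}(U) = {M, N} ∈ τ_X ✓.
Every preimage lies in τ_X, so f IS continuous.


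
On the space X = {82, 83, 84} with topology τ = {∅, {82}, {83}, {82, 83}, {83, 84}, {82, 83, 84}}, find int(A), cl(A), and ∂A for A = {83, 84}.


int(A) = {83, 84}, cl(A) = {83, 84}, ∂A = ∅.

Closed sets in (X, τ) are complements of opens:
  closed(X, τ) = {∅, {82}, {84}, {82, 84}, {83, 84}, {82, 83, 84}}.
int(A) = ⋃ {U ∈ τ : U ⊆ A}. Opens contained in A: ∅, {83}, {83, 84}.
Taking the union of these: int(A) = {83, 84}.
cl(A) = ⋂ {C closed : A ⊆ C}. Closed sets containing A: {83, 84}, {82, 83, 84}.
Intersecting these: cl(A) = {83, 84}.
∂A = cl(A) ∖ int(A) = {83, 84} ∖ {83, 84} = ∅.


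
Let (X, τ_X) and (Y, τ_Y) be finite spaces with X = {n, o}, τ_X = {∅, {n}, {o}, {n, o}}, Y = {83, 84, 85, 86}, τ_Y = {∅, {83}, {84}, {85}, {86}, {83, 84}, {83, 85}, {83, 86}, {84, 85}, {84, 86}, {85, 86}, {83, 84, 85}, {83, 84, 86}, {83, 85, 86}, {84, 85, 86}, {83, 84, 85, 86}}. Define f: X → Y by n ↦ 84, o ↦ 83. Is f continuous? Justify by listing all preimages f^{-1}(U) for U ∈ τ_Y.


f IS continuous.

Compute f^{-1}(U) for each U ∈ τ_Y:
  U = ∅: f^{-1}(U) = ∅ ∈ τ_X ✓.
  U = {83}: f^{-1}(U) = {o} ∈ τ_X ✓.
  U = {84}: f^{-1}(U) = {n} ∈ τ_X ✓.
  U = {85}: f^{-1}(U) = ∅ ∈ τ_X ✓.
  U = {86}: f^{-1}(U) = ∅ ∈ τ_X ✓.
  U = {83, 84}: f^{-1}(U) = {n, o} ∈ τ_X ✓.
  U = {83, 85}: f^{-1}(U) = {o} ∈ τ_X ✓.
  U = {83, 86}: f^{-1}(U) = {o} ∈ τ_X ✓.
  U = {84, 85}: f^{-1}(U) = {n} ∈ τ_X ✓.
  U = {84, 86}: f^{-1}(U) = {n} ∈ τ_X ✓.
  U = {85, 86}: f^{-1}(U) = ∅ ∈ τ_X ✓.
  U = {83, 84, 85}: f^{-1}(U) = {n, o} ∈ τ_X ✓.
  U = {83, 84, 86}: f^{-1}(U) = {n, o} ∈ τ_X ✓.
  U = {83, 85, 86}: f^{-1}(U) = {o} ∈ τ_X ✓.
  U = {84, 85, 86}: f^{-1}(U) = {n} ∈ τ_X ✓.
  U = {83, 84, 85, 86}: f^{-1}(U) = {n, o} ∈ τ_X ✓.
Every preimage lies in τ_X, so f IS continuous.


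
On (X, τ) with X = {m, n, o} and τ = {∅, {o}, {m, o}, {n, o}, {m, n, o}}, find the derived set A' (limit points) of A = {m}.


A' = ∅

For each x ∈ X, list the open sets U ∈ τ with x ∈ U, then check whether U ∩ (A ∖ {x}) ≠ ∅ for every such U.
  x = m: open {m, o} ∋ x has {m, o} ∩ (A ∖ {m}) = ∅, so x is NOT a limit point.
  x = n: open {n, o} ∋ x has {n, o} ∩ (A ∖ {n}) = ∅, so x is NOT a limit point.
  x = o: open {o} ∋ x has {o} ∩ (A ∖ {o}) = ∅, so x is NOT a limit point.
Collecting: A' = ∅.


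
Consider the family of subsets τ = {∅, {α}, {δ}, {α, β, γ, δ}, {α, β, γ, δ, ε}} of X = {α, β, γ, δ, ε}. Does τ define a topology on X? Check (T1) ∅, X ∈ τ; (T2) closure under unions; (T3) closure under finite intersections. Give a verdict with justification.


τ is NOT a topology on X.

Axiom (T1): ∅ ∈ τ? Yes; X ∈ τ? Yes.
Axiom (T2/T3): check pairwise unions and intersections of members of τ.
Counterexample for (T2): {α} ∪ {δ} = {α, δ} ∉ τ. Therefore τ is NOT a topology.


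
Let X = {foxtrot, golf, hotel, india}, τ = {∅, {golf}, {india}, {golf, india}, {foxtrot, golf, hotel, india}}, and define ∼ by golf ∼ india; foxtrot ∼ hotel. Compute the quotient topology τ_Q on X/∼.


X/∼ = {[foxtrot=hotel], [golf=india]}; |τ_Q| = 3.

Equivalence classes: [foxtrot=hotel], [golf=india].
Quotient map π: X → X/∼ sends foxtrot ↦ [foxtrot=hotel], golf ↦ [golf=india], hotel ↦ [foxtrot=hotel], india ↦ [golf=india].
For each subset V ⊆ X/∼, compute π^{-1}(V) ⊆ X and check whether π^{-1}(V) ∈ τ. V is open in τ_Q iff π^{-1}(V) ∈ τ.
  V = {}: π^{-1}(V) = ∅ ∈ τ ✓.
  V = {[foxtrot=hotel]}: π^{-1}(V) = {foxtrot, hotel} ∉ τ ✗.
  V = {[golf=india]}: π^{-1}(V) = {golf, india} ∈ τ ✓.
  V = {[foxtrot=hotel], [golf=india]}: π^{-1}(V) = {foxtrot, golf, hotel, india} ∈ τ ✓.
Open sets in the quotient: τ_Q = {{}, {[golf=india]}, {[foxtrot=hotel], [golf=india]}} (3 elements).


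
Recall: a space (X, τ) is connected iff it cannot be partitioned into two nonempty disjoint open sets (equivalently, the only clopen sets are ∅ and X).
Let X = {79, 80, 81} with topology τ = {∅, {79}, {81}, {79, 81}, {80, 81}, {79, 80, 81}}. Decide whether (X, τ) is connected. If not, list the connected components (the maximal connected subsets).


(X, τ) is disconnected; components = [{79}, {80, 81}].

Find clopen sets (U ∈ τ with X ∖ U ∈ τ):
  U = ∅, X ∖ U = {79, 80, 81} — both open, so U is clopen.
  U = {79}, X ∖ U = {80, 81} — both open, so U is clopen.
  U = {80, 81}, X ∖ U = {79} — both open, so U is clopen.
  U = {79, 80, 81}, X ∖ U = ∅ — both open, so U is clopen.
Nontrivial clopen(s) exist: e.g. {79}. So (X, τ) is disconnected.
Compute connected components by grouping points that agree on all clopens:
  component: {79}
  component: {80, 81}


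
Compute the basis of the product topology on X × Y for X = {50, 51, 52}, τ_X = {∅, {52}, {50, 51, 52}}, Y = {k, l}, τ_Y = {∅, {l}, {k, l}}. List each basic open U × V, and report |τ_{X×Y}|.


Basis B = {∅ × ∅, {52} × {l}, {52} × {k, l}, {50, 51, 52} × {l}, {50, 51, 52} × {k, l}}; |τ_{X×Y}| = 6.

Enumerate products U × V with U ∈ τ_X, V ∈ τ_Y (deduplicated):
  ∅ × ∅ = {} (∅)
  {52} × {l} = {(52,l)}
  {52} × {k, l} = {(52,k), (52,l)}
  {50, 51, 52} × {l} = {(50,l), (51,l), (52,l)}
  {50, 51, 52} × {k, l} = {(50,k), (50,l), (51,k), (51,l), (52,k), (52,l)}
These 5 distinct sets form the basis B.
Close under arbitrary unions to get τ_{X×Y}; counting gives |τ_{X×Y}| = 6.


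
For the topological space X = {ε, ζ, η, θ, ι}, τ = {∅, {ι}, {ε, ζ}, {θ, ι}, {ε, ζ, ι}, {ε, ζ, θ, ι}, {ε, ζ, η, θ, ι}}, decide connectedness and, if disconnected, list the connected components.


(X, τ) is connected.

Find clopen sets (U ∈ τ with X ∖ U ∈ τ):
  U = ∅, X ∖ U = {ε, ζ, η, θ, ι} — both open, so U is clopen.
  U = {ε, ζ, η, θ, ι}, X ∖ U = ∅ — both open, so U is clopen.
Only trivial clopens (∅ and X) exist, so (X, τ) is connected.
Compute connected components by grouping points that agree on all clopens:
  component: {ε, ζ, η, θ, ι}


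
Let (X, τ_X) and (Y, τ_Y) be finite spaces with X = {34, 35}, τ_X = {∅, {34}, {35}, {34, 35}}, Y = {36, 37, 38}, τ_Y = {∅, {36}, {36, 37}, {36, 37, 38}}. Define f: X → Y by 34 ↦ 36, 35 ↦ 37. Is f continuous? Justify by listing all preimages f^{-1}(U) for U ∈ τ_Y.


f IS continuous.

Compute f^{-1}(U) for each U ∈ τ_Y:
  U = ∅: f^{-1}(U) = ∅ ∈ τ_X ✓.
  U = {36}: f^{-1}(U) = {34} ∈ τ_X ✓.
  U = {36, 37}: f^{-1}(U) = {34, 35} ∈ τ_X ✓.
  U = {36, 37, 38}: f^{-1}(U) = {34, 35} ∈ τ_X ✓.
Every preimage lies in τ_X, so f IS continuous.


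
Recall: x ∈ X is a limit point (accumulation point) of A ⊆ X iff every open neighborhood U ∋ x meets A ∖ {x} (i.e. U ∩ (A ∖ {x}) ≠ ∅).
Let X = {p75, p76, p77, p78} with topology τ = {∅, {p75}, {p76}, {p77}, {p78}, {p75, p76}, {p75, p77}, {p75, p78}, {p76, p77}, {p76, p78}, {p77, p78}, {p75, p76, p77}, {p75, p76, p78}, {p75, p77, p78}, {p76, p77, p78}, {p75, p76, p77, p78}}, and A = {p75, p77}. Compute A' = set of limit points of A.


A' = ∅

For each x ∈ X, list the open sets U ∈ τ with x ∈ U, then check whether U ∩ (A ∖ {x}) ≠ ∅ for every such U.
  x = p75: open {p75} ∋ x has {p75} ∩ (A ∖ {p75}) = ∅, so x is NOT a limit point.
  x = p76: open {p76} ∋ x has {p76} ∩ (A ∖ {p76}) = ∅, so x is NOT a limit point.
  x = p77: open {p77} ∋ x has {p77} ∩ (A ∖ {p77}) = ∅, so x is NOT a limit point.
  x = p78: open {p78} ∋ x has {p78} ∩ (A ∖ {p78}) = ∅, so x is NOT a limit point.
Collecting: A' = ∅.


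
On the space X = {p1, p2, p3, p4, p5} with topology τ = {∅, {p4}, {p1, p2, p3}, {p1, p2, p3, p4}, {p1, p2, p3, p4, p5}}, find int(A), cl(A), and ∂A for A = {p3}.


int(A) = ∅, cl(A) = {p1, p2, p3, p5}, ∂A = {p1, p2, p3, p5}.

Closed sets in (X, τ) are complements of opens:
  closed(X, τ) = {∅, {p5}, {p4, p5}, {p1, p2, p3, p5}, {p1, p2, p3, p4, p5}}.
int(A) = ⋃ {U ∈ τ : U ⊆ A}. Opens contained in A: ∅.
Taking the union of these: int(A) = ∅.
cl(A) = ⋂ {C closed : A ⊆ C}. Closed sets containing A: {p1, p2, p3, p5}, {p1, p2, p3, p4, p5}.
Intersecting these: cl(A) = {p1, p2, p3, p5}.
∂A = cl(A) ∖ int(A) = {p1, p2, p3, p5} ∖ ∅ = {p1, p2, p3, p5}.


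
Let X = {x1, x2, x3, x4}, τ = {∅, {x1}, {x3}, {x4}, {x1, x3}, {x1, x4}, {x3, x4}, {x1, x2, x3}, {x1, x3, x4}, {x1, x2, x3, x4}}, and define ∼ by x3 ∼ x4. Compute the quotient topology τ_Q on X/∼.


X/∼ = {[x1], [x2], [x3=x4]}; |τ_Q| = 5.

Equivalence classes: [x1], [x2], [x3=x4].
Quotient map π: X → X/∼ sends x1 ↦ [x1], x2 ↦ [x2], x3 ↦ [x3=x4], x4 ↦ [x3=x4].
For each subset V ⊆ X/∼, compute π^{-1}(V) ⊆ X and check whether π^{-1}(V) ∈ τ. V is open in τ_Q iff π^{-1}(V) ∈ τ.
  V = {}: π^{-1}(V) = ∅ ∈ τ ✓.
  V = {[x1]}: π^{-1}(V) = {x1} ∈ τ ✓.
  V = {[x2]}: π^{-1}(V) = {x2} ∉ τ ✗.
  V = {[x1], [x2]}: π^{-1}(V) = {x1, x2} ∉ τ ✗.
  V = {[x3=x4]}: π^{-1}(V) = {x3, x4} ∈ τ ✓.
  V = {[x1], [x3=x4]}: π^{-1}(V) = {x1, x3, x4} ∈ τ ✓.
  V = {[x2], [x3=x4]}: π^{-1}(V) = {x2, x3, x4} ∉ τ ✗.
  V = {[x1], [x2], [x3=x4]}: π^{-1}(V) = {x1, x2, x3, x4} ∈ τ ✓.
Open sets in the quotient: τ_Q = {{}, {[x1]}, {[x3=x4]}, {[x1], [x3=x4]}, {[x1], [x2], [x3=x4]}} (5 elements).


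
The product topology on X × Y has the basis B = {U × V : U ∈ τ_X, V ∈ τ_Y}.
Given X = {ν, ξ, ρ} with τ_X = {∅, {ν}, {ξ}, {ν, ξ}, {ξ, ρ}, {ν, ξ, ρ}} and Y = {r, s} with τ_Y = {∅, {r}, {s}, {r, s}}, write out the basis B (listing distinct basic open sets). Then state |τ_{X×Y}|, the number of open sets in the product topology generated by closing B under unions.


Basis B = {∅ × ∅, {ν} × {r}, {ν} × {s}, {ξ} × {r}, {ξ} × {s}, {ν} × {r, s}, {ν, ξ} × {r}, {ν, ξ} × {s}, {ξ} × {r, s}, {ξ, ρ} × {r}, {ξ, ρ} × {s}, {ν, ξ, ρ} × {r}, {ν, ξ, ρ} × {s}, {ν, ξ} × {r, s}, {ξ, ρ} × {r, s}, {ν, ξ, ρ} × {r, s}}; |τ_{X×Y}| = 36.

Enumerate products U × V with U ∈ τ_X, V ∈ τ_Y (deduplicated):
  ∅ × ∅ = {} (∅)
  {ν} × {r} = {(ν,r)}
  {ν} × {s} = {(ν,s)}
  {ξ} × {r} = {(ξ,r)}
  {ξ} × {s} = {(ξ,s)}
  {ν} × {r, s} = {(ν,r), (ν,s)}
  {ν, ξ} × {r} = {(ν,r), (ξ,r)}
  {ν, ξ} × {s} = {(ν,s), (ξ,s)}
  {ξ} × {r, s} = {(ξ,r), (ξ,s)}
  {ξ, ρ} × {r} = {(ξ,r), (ρ,r)}
  {ξ, ρ} × {s} = {(ξ,s), (ρ,s)}
  {ν, ξ, ρ} × {r} = {(ν,r), (ξ,r), (ρ,r)}
  {ν, ξ, ρ} × {s} = {(ν,s), (ξ,s), (ρ,s)}
  {ν, ξ} × {r, s} = {(ν,r), (ν,s), (ξ,r), (ξ,s)}
  {ξ, ρ} × {r, s} = {(ξ,r), (ξ,s), (ρ,r), (ρ,s)}
  {ν, ξ, ρ} × {r, s} = {(ν,r), (ν,s), (ξ,r), (ξ,s), (ρ,r), (ρ,s)}
These 16 distinct sets form the basis B.
Close under arbitrary unions to get τ_{X×Y}; counting gives |τ_{X×Y}| = 36.


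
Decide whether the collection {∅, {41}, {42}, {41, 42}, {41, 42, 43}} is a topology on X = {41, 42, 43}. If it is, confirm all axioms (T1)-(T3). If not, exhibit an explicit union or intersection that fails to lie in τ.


τ IS a topology on X.

Axiom (T1): ∅ ∈ τ? Yes; X ∈ τ? Yes.
Axiom (T2/T3): check pairwise unions and intersections of members of τ.
All pairwise intersections and unions checked — each lies in τ. Therefore τ satisfies (T1), (T2), (T3): it IS a topology on X.


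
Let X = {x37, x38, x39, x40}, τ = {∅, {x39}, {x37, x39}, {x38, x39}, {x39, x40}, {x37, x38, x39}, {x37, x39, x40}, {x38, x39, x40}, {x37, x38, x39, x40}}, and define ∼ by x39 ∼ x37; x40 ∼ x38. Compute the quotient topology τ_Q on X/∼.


X/∼ = {[x37=x39], [x38=x40]}; |τ_Q| = 3.

Equivalence classes: [x37=x39], [x38=x40].
Quotient map π: X → X/∼ sends x37 ↦ [x37=x39], x38 ↦ [x38=x40], x39 ↦ [x37=x39], x40 ↦ [x38=x40].
For each subset V ⊆ X/∼, compute π^{-1}(V) ⊆ X and check whether π^{-1}(V) ∈ τ. V is open in τ_Q iff π^{-1}(V) ∈ τ.
  V = {}: π^{-1}(V) = ∅ ∈ τ ✓.
  V = {[x37=x39]}: π^{-1}(V) = {x37, x39} ∈ τ ✓.
  V = {[x38=x40]}: π^{-1}(V) = {x38, x40} ∉ τ ✗.
  V = {[x37=x39], [x38=x40]}: π^{-1}(V) = {x37, x38, x39, x40} ∈ τ ✓.
Open sets in the quotient: τ_Q = {{}, {[x37=x39]}, {[x37=x39], [x38=x40]}} (3 elements).


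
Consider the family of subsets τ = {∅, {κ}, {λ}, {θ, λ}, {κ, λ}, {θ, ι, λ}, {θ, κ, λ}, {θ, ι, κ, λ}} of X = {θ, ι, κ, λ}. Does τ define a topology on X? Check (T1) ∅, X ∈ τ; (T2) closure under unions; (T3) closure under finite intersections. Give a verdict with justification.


τ IS a topology on X.

Axiom (T1): ∅ ∈ τ? Yes; X ∈ τ? Yes.
Axiom (T2/T3): check pairwise unions and intersections of members of τ.
All pairwise intersections and unions checked — each lies in τ. Therefore τ satisfies (T1), (T2), (T3): it IS a topology on X.


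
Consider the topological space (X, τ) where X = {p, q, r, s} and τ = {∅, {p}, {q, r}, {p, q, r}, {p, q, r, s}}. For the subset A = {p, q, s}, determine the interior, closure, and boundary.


int(A) = {p}, cl(A) = {p, q, r, s}, ∂A = {q, r, s}.

Closed sets in (X, τ) are complements of opens:
  closed(X, τ) = {∅, {s}, {p, s}, {q, r, s}, {p, q, r, s}}.
int(A) = ⋃ {U ∈ τ : U ⊆ A}. Opens contained in A: ∅, {p}.
Taking the union of these: int(A) = {p}.
cl(A) = ⋂ {C closed : A ⊆ C}. Closed sets containing A: {p, q, r, s}.
Intersecting these: cl(A) = {p, q, r, s}.
∂A = cl(A) ∖ int(A) = {p, q, r, s} ∖ {p} = {q, r, s}.


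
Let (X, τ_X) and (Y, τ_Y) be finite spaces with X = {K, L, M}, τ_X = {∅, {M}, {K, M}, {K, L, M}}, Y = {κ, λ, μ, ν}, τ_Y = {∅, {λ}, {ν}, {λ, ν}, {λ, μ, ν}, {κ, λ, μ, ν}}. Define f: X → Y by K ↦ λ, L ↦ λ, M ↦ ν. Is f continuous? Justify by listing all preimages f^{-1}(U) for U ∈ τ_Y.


f is NOT continuous.

Compute f^{-1}(U) for each U ∈ τ_Y:
  U = ∅: f^{-1}(U) = ∅ ∈ τ_X ✓.
  U = {λ}: f^{-1}(U) = {K, L} ∉ τ_X ✗.
  U = {ν}: f^{-1}(U) = {M} ∈ τ_X ✓.
  U = {λ, ν}: f^{-1}(U) = {K, L, M} ∈ τ_X ✓.
  U = {λ, μ, ν}: f^{-1}(U) = {K, L, M} ∈ τ_X ✓.
  U = {κ, λ, μ, ν}: f^{-1}(U) = {K, L, M} ∈ τ_X ✓.
Found U = {λ} with f^{-1}(U) = {K, L} not in τ_X. Therefore f is NOT continuous.


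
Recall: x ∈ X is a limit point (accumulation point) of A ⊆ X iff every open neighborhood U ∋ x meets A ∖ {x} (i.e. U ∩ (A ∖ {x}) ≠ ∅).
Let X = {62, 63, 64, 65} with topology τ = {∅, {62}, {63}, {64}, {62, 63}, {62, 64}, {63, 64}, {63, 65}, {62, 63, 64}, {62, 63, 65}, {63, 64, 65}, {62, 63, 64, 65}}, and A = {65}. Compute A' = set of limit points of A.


A' = ∅

For each x ∈ X, list the open sets U ∈ τ with x ∈ U, then check whether U ∩ (A ∖ {x}) ≠ ∅ for every such U.
  x = 62: open {62} ∋ x has {62} ∩ (A ∖ {62}) = ∅, so x is NOT a limit point.
  x = 63: open {63} ∋ x has {63} ∩ (A ∖ {63}) = ∅, so x is NOT a limit point.
  x = 64: open {64} ∋ x has {64} ∩ (A ∖ {64}) = ∅, so x is NOT a limit point.
  x = 65: open {63, 65} ∋ x has {63, 65} ∩ (A ∖ {65}) = ∅, so x is NOT a limit point.
Collecting: A' = ∅.


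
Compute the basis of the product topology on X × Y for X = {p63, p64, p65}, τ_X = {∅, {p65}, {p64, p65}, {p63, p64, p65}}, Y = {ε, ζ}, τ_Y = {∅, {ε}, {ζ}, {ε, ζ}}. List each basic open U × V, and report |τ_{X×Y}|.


Basis B = {∅ × ∅, {p65} × {ε}, {p65} × {ζ}, {p64, p65} × {ε}, {p64, p65} × {ζ}, {p65} × {ε, ζ}, {p63, p64, p65} × {ε}, {p63, p64, p65} × {ζ}, {p64, p65} × {ε, ζ}, {p63, p64, p65} × {ε, ζ}}; |τ_{X×Y}| = 16.

Enumerate products U × V with U ∈ τ_X, V ∈ τ_Y (deduplicated):
  ∅ × ∅ = {} (∅)
  {p65} × {ε} = {(p65,ε)}
  {p65} × {ζ} = {(p65,ζ)}
  {p64, p65} × {ε} = {(p64,ε), (p65,ε)}
  {p64, p65} × {ζ} = {(p64,ζ), (p65,ζ)}
  {p65} × {ε, ζ} = {(p65,ε), (p65,ζ)}
  {p63, p64, p65} × {ε} = {(p63,ε), (p64,ε), (p65,ε)}
  {p63, p64, p65} × {ζ} = {(p63,ζ), (p64,ζ), (p65,ζ)}
  {p64, p65} × {ε, ζ} = {(p64,ε), (p64,ζ), (p65,ε), (p65,ζ)}
  {p63, p64, p65} × {ε, ζ} = {(p63,ε), (p63,ζ), (p64,ε), (p64,ζ), (p65,ε), (p65,ζ)}
These 10 distinct sets form the basis B.
Close under arbitrary unions to get τ_{X×Y}; counting gives |τ_{X×Y}| = 16.


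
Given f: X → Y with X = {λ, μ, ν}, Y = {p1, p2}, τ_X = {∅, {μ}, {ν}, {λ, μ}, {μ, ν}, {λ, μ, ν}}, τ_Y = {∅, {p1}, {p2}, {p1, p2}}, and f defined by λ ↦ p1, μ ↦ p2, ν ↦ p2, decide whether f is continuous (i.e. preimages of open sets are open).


f is NOT continuous.

Compute f^{-1}(U) for each U ∈ τ_Y:
  U = ∅: f^{-1}(U) = ∅ ∈ τ_X ✓.
  U = {p1}: f^{-1}(U) = {λ} ∉ τ_X ✗.
  U = {p2}: f^{-1}(U) = {μ, ν} ∈ τ_X ✓.
  U = {p1, p2}: f^{-1}(U) = {λ, μ, ν} ∈ τ_X ✓.
Found U = {p1} with f^{-1}(U) = {λ} not in τ_X. Therefore f is NOT continuous.


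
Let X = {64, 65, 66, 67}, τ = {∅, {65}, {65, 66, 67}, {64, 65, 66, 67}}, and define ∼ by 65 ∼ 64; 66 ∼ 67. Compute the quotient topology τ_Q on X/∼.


X/∼ = {[64=65], [66=67]}; |τ_Q| = 2.

Equivalence classes: [64=65], [66=67].
Quotient map π: X → X/∼ sends 64 ↦ [64=65], 65 ↦ [64=65], 66 ↦ [66=67], 67 ↦ [66=67].
For each subset V ⊆ X/∼, compute π^{-1}(V) ⊆ X and check whether π^{-1}(V) ∈ τ. V is open in τ_Q iff π^{-1}(V) ∈ τ.
  V = {}: π^{-1}(V) = ∅ ∈ τ ✓.
  V = {[64=65]}: π^{-1}(V) = {64, 65} ∉ τ ✗.
  V = {[66=67]}: π^{-1}(V) = {66, 67} ∉ τ ✗.
  V = {[64=65], [66=67]}: π^{-1}(V) = {64, 65, 66, 67} ∈ τ ✓.
Open sets in the quotient: τ_Q = {{}, {[64=65], [66=67]}} (2 elements).


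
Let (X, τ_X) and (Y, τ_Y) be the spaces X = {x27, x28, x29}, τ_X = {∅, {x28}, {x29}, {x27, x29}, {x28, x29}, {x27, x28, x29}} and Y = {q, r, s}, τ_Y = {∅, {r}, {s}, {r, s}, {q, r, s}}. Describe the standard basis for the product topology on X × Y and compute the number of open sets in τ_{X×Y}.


Basis B = {∅ × ∅, {x28} × {r}, {x28} × {s}, {x29} × {r}, {x29} × {s}, {x27, x29} × {r}, {x27, x29} × {s}, {x28} × {r, s}, {x28, x29} × {r}, {x28, x29} × {s}, {x29} × {r, s}, {x27, x28, x29} × {r}, {x27, x28, x29} × {s}, {x28} × {q, r, s}, {x29} × {q, r, s}, {x27, x29} × {r, s}, {x28, x29} × {r, s}, {x27, x29} × {q, r, s}, {x27, x28, x29} × {r, s}, {x28, x29} × {q, r, s}, {x27, x28, x29} × {q, r, s}}; |τ_{X×Y}| = 70.

Enumerate products U × V with U ∈ τ_X, V ∈ τ_Y (deduplicated):
  ∅ × ∅ = {} (∅)
  {x28} × {r} = {(x28,r)}
  {x28} × {s} = {(x28,s)}
  {x29} × {r} = {(x29,r)}
  {x29} × {s} = {(x29,s)}
  {x27, x29} × {r} = {(x27,r), (x29,r)}
  {x27, x29} × {s} = {(x27,s), (x29,s)}
  {x28} × {r, s} = {(x28,r), (x28,s)}
  {x28, x29} × {r} = {(x28,r), (x29,r)}
  {x28, x29} × {s} = {(x28,s), (x29,s)}
  {x29} × {r, s} = {(x29,r), (x29,s)}
  {x27, x28, x29} × {r} = {(x27,r), (x28,r), (x29,r)}
  {x27, x28, x29} × {s} = {(x27,s), (x28,s), (x29,s)}
  {x28} × {q, r, s} = {(x28,q), (x28,r), (x28,s)}
  {x29} × {q, r, s} = {(x29,q), (x29,r), (x29,s)}
  {x27, x29} × {r, s} = {(x27,r), (x27,s), (x29,r), (x29,s)}
  {x28, x29} × {r, s} = {(x28,r), (x28,s), (x29,r), (x29,s)}
  {x27, x29} × {q, r, s} = {(x27,q), (x27,r), (x27,s), (x29,q), (x29,r), (x29,s)}
  {x27, x28, x29} × {r, s} = {(x27,r), (x27,s), (x28,r), (x28,s), (x29,r), (x29,s)}
  {x28, x29} × {q, r, s} = {(x28,q), (x28,r), (x28,s), (x29,q), (x29,r), (x29,s)}
  {x27, x28, x29} × {q, r, s} = {(x27,q), (x27,r), (x27,s), (x28,q), (x28,r), (x28,s), (x29,q), (x29,r), (x29,s)}
These 21 distinct sets form the basis B.
Close under arbitrary unions to get τ_{X×Y}; counting gives |τ_{X×Y}| = 70.


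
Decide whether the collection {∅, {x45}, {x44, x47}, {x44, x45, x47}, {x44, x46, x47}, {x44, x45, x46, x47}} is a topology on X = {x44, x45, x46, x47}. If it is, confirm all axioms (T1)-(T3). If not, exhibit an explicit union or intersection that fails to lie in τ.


τ IS a topology on X.

Axiom (T1): ∅ ∈ τ? Yes; X ∈ τ? Yes.
Axiom (T2/T3): check pairwise unions and intersections of members of τ.
All pairwise intersections and unions checked — each lies in τ. Therefore τ satisfies (T1), (T2), (T3): it IS a topology on X.


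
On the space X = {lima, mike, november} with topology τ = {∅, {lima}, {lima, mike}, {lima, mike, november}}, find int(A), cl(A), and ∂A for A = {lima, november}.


int(A) = {lima}, cl(A) = {lima, mike, november}, ∂A = {mike, november}.

Closed sets in (X, τ) are complements of opens:
  closed(X, τ) = {∅, {november}, {mike, november}, {lima, mike, november}}.
int(A) = ⋃ {U ∈ τ : U ⊆ A}. Opens contained in A: ∅, {lima}.
Taking the union of these: int(A) = {lima}.
cl(A) = ⋂ {C closed : A ⊆ C}. Closed sets containing A: {lima, mike, november}.
Intersecting these: cl(A) = {lima, mike, november}.
∂A = cl(A) ∖ int(A) = {lima, mike, november} ∖ {lima} = {mike, november}.


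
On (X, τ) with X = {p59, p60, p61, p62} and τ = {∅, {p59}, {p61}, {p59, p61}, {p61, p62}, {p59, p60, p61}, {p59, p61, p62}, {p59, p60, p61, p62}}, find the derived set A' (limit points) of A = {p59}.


A' = {p60}

For each x ∈ X, list the open sets U ∈ τ with x ∈ U, then check whether U ∩ (A ∖ {x}) ≠ ∅ for every such U.
  x = p59: open {p59} ∋ x has {p59} ∩ (A ∖ {p59}) = ∅, so x is NOT a limit point.
  x = p60: opens ∋ x are {p59, p60, p61}, {p59, p60, p61, p62}; each meets A ∖ {p60}, so x IS a limit point.
  x = p61: open {p61} ∋ x has {p61} ∩ (A ∖ {p61}) = ∅, so x is NOT a limit point.
  x = p62: open {p61, p62} ∋ x has {p61, p62} ∩ (A ∖ {p62}) = ∅, so x is NOT a limit point.
Collecting: A' = {p60}.


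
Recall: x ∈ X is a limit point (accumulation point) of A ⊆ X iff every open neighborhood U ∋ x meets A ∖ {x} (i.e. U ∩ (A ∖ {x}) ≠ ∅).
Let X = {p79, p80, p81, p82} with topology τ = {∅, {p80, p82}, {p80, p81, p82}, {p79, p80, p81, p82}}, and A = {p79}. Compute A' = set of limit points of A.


A' = ∅

For each x ∈ X, list the open sets U ∈ τ with x ∈ U, then check whether U ∩ (A ∖ {x}) ≠ ∅ for every such U.
  x = p79: open {p79, p80, p81, p82} ∋ x has {p79, p80, p81, p82} ∩ (A ∖ {p79}) = ∅, so x is NOT a limit point.
  x = p80: open {p80, p82} ∋ x has {p80, p82} ∩ (A ∖ {p80}) = ∅, so x is NOT a limit point.
  x = p81: open {p80, p81, p82} ∋ x has {p80, p81, p82} ∩ (A ∖ {p81}) = ∅, so x is NOT a limit point.
  x = p82: open {p80, p82} ∋ x has {p80, p82} ∩ (A ∖ {p82}) = ∅, so x is NOT a limit point.
Collecting: A' = ∅.


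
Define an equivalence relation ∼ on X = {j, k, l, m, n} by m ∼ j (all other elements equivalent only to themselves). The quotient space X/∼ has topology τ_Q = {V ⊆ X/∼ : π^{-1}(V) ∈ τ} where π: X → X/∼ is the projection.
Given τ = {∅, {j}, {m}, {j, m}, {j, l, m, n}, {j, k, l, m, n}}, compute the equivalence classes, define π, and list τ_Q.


X/∼ = {[j=m], [k], [l], [n]}; |τ_Q| = 4.

Equivalence classes: [j=m], [k], [l], [n].
Quotient map π: X → X/∼ sends j ↦ [j=m], k ↦ [k], l ↦ [l], m ↦ [j=m], n ↦ [n].
For each subset V ⊆ X/∼, compute π^{-1}(V) ⊆ X and check whether π^{-1}(V) ∈ τ. V is open in τ_Q iff π^{-1}(V) ∈ τ.
  V = {}: π^{-1}(V) = ∅ ∈ τ ✓.
  V = {[j=m]}: π^{-1}(V) = {j, m} ∈ τ ✓.
  V = {[k]}: π^{-1}(V) = {k} ∉ τ ✗.
  V = {[j=m], [k]}: π^{-1}(V) = {j, k, m} ∉ τ ✗.
  V = {[l]}: π^{-1}(V) = {l} ∉ τ ✗.
  V = {[j=m], [l]}: π^{-1}(V) = {j, l, m} ∉ τ ✗.
  V = {[k], [l]}: π^{-1}(V) = {k, l} ∉ τ ✗.
  V = {[j=m], [k], [l]}: π^{-1}(V) = {j, k, l, m} ∉ τ ✗.
  V = {[n]}: π^{-1}(V) = {n} ∉ τ ✗.
  V = {[j=m], [n]}: π^{-1}(V) = {j, m, n} ∉ τ ✗.
  V = {[k], [n]}: π^{-1}(V) = {k, n} ∉ τ ✗.
  V = {[j=m], [k], [n]}: π^{-1}(V) = {j, k, m, n} ∉ τ ✗.
  V = {[l], [n]}: π^{-1}(V) = {l, n} ∉ τ ✗.
  V = {[j=m], [l], [n]}: π^{-1}(V) = {j, l, m, n} ∈ τ ✓.
  V = {[k], [l], [n]}: π^{-1}(V) = {k, l, n} ∉ τ ✗.
  V = {[j=m], [k], [l], [n]}: π^{-1}(V) = {j, k, l, m, n} ∈ τ ✓.
Open sets in the quotient: τ_Q = {{}, {[j=m]}, {[j=m], [l], [n]}, {[j=m], [k], [l], [n]}} (4 elements).


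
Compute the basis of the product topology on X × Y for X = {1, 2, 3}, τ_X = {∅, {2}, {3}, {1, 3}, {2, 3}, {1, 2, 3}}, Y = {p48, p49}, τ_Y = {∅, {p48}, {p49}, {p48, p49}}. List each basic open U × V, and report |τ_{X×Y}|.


Basis B = {∅ × ∅, {2} × {p48}, {2} × {p49}, {3} × {p48}, {3} × {p49}, {1, 3} × {p48}, {1, 3} × {p49}, {2} × {p48, p49}, {2, 3} × {p48}, {2, 3} × {p49}, {3} × {p48, p49}, {1, 2, 3} × {p48}, {1, 2, 3} × {p49}, {1, 3} × {p48, p49}, {2, 3} × {p48, p49}, {1, 2, 3} × {p48, p49}}; |τ_{X×Y}| = 36.

Enumerate products U × V with U ∈ τ_X, V ∈ τ_Y (deduplicated):
  ∅ × ∅ = {} (∅)
  {2} × {p48} = {(2,p48)}
  {2} × {p49} = {(2,p49)}
  {3} × {p48} = {(3,p48)}
  {3} × {p49} = {(3,p49)}
  {1, 3} × {p48} = {(1,p48), (3,p48)}
  {1, 3} × {p49} = {(1,p49), (3,p49)}
  {2} × {p48, p49} = {(2,p48), (2,p49)}
  {2, 3} × {p48} = {(2,p48), (3,p48)}
  {2, 3} × {p49} = {(2,p49), (3,p49)}
  {3} × {p48, p49} = {(3,p48), (3,p49)}
  {1, 2, 3} × {p48} = {(1,p48), (2,p48), (3,p48)}
  {1, 2, 3} × {p49} = {(1,p49), (2,p49), (3,p49)}
  {1, 3} × {p48, p49} = {(1,p48), (1,p49), (3,p48), (3,p49)}
  {2, 3} × {p48, p49} = {(2,p48), (2,p49), (3,p48), (3,p49)}
  {1, 2, 3} × {p48, p49} = {(1,p48), (1,p49), (2,p48), (2,p49), (3,p48), (3,p49)}
These 16 distinct sets form the basis B.
Close under arbitrary unions to get τ_{X×Y}; counting gives |τ_{X×Y}| = 36.


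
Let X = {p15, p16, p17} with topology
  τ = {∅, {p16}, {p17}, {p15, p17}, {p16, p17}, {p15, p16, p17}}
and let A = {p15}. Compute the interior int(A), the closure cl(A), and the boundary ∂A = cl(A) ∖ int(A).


int(A) = ∅, cl(A) = {p15}, ∂A = {p15}.

Closed sets in (X, τ) are complements of opens:
  closed(X, τ) = {∅, {p15}, {p16}, {p15, p16}, {p15, p17}, {p15, p16, p17}}.
int(A) = ⋃ {U ∈ τ : U ⊆ A}. Opens contained in A: ∅.
Taking the union of these: int(A) = ∅.
cl(A) = ⋂ {C closed : A ⊆ C}. Closed sets containing A: {p15}, {p15, p16}, {p15, p17}, {p15, p16, p17}.
Intersecting these: cl(A) = {p15}.
∂A = cl(A) ∖ int(A) = {p15} ∖ ∅ = {p15}.


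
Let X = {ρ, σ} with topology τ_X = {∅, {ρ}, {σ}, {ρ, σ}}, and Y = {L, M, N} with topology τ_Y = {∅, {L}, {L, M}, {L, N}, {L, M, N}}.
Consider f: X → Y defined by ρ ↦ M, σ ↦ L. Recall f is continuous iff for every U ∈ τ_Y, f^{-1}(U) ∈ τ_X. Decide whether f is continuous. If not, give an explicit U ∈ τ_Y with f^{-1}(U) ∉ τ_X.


f IS continuous.

Compute f^{-1}(U) for each U ∈ τ_Y:
  U = ∅: f^{-1}(U) = ∅ ∈ τ_X ✓.
  U = {L}: f^{-1}(U) = {σ} ∈ τ_X ✓.
  U = {L, M}: f^{-1}(U) = {ρ, σ} ∈ τ_X ✓.
  U = {L, N}: f^{-1}(U) = {σ} ∈ τ_X ✓.
  U = {L, M, N}: f^{-1}(U) = {ρ, σ} ∈ τ_X ✓.
Every preimage lies in τ_X, so f IS continuous.


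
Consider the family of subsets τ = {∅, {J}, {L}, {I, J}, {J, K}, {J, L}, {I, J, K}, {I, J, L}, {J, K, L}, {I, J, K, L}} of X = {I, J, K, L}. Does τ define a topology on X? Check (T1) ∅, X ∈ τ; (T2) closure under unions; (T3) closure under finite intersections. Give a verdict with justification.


τ IS a topology on X.

Axiom (T1): ∅ ∈ τ? Yes; X ∈ τ? Yes.
Axiom (T2/T3): check pairwise unions and intersections of members of τ.
All pairwise intersections and unions checked — each lies in τ. Therefore τ satisfies (T1), (T2), (T3): it IS a topology on X.


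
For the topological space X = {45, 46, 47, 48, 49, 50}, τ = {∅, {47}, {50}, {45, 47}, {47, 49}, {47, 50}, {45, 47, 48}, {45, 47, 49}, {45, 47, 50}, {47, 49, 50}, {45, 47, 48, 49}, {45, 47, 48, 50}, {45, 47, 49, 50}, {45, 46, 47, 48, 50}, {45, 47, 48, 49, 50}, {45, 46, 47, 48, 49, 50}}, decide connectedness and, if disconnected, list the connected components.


(X, τ) is connected.

Find clopen sets (U ∈ τ with X ∖ U ∈ τ):
  U = ∅, X ∖ U = {45, 46, 47, 48, 49, 50} — both open, so U is clopen.
  U = {45, 46, 47, 48, 49, 50}, X ∖ U = ∅ — both open, so U is clopen.
Only trivial clopens (∅ and X) exist, so (X, τ) is connected.
Compute connected components by grouping points that agree on all clopens:
  component: {45, 46, 47, 48, 49, 50}


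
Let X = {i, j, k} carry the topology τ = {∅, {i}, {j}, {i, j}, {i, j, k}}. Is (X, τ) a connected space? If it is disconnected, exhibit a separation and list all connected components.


(X, τ) is connected.

Find clopen sets (U ∈ τ with X ∖ U ∈ τ):
  U = ∅, X ∖ U = {i, j, k} — both open, so U is clopen.
  U = {i, j, k}, X ∖ U = ∅ — both open, so U is clopen.
Only trivial clopens (∅ and X) exist, so (X, τ) is connected.
Compute connected components by grouping points that agree on all clopens:
  component: {i, j, k}


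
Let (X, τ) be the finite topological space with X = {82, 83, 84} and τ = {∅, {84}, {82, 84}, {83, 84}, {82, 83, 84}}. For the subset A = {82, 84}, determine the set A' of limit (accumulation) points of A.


A' = {82, 83}

For each x ∈ X, list the open sets U ∈ τ with x ∈ U, then check whether U ∩ (A ∖ {x}) ≠ ∅ for every such U.
  x = 82: opens ∋ x are {82, 84}, {82, 83, 84}; each meets A ∖ {82}, so x IS a limit point.
  x = 83: opens ∋ x are {83, 84}, {82, 83, 84}; each meets A ∖ {83}, so x IS a limit point.
  x = 84: open {84} ∋ x has {84} ∩ (A ∖ {84}) = ∅, so x is NOT a limit point.
Collecting: A' = {82, 83}.
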